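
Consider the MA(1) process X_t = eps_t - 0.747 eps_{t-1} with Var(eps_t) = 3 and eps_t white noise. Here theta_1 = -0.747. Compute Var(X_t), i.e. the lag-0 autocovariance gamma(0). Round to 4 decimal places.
\gamma(0) = 4.6740

For an MA(q) process X_t = eps_t + sum_i theta_i eps_{t-i} with
Var(eps_t) = sigma^2, the variance is
  gamma(0) = sigma^2 * (1 + sum_i theta_i^2).
  sum_i theta_i^2 = (-0.747)^2 = 0.558009.
  gamma(0) = 3 * (1 + 0.558009) = 3 * 1.558009 = 4.674027, which rounds to 4.6740.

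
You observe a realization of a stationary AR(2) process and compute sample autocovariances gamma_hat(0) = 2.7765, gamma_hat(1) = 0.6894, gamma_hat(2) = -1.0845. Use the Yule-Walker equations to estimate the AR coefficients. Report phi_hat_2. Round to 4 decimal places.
\hat\phi_{2} = -0.4820

The Yule-Walker equations for an AR(p) process read, in matrix form,
  Gamma_p phi = r_p,   with   (Gamma_p)_{ij} = gamma(|i - j|),
                       (r_p)_i = gamma(i),   i,j = 1..p.
Substitute the sample gammas (Toeplitz matrix and right-hand side of size 2):
  Gamma_p = [[2.7765, 0.6894], [0.6894, 2.7765]]
  r_p     = [0.6894, -1.0845]
Written out:
  2.7765 phi_1 + 0.6894 phi_2 = 0.6894
  0.6894 phi_1 + 2.7765 phi_2 = -1.0845
Solve by Cramer's rule:
  det = gamma(0)^2 - gamma(1)^2 = (2.7765)^2 - (0.6894)^2 = 7.70895225 - 0.47527236 = 7.23367989
  phi_hat_1 = [gamma(1) gamma(0) - gamma(1) gamma(2)] / det = [(0.6894)(2.7765) - (0.6894)(-1.0845)] / 7.23367989 = 2.6617734 / 7.23367989 = 0.368
  phi_hat_2 = [gamma(0) gamma(2) - gamma(1)^2] / det = [(2.7765)(-1.0845) - (0.6894)^2] / 7.23367989 = -3.48638661 / 7.23367989 = -0.482
So phi_hat = [0.3680, -0.4820].
Therefore phi_hat_2 = -0.4820.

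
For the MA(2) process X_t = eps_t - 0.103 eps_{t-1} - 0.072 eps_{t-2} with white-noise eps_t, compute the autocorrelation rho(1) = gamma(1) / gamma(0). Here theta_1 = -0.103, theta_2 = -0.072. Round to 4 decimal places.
\rho(1) = -0.0941

For an MA(q) process with theta_0 = 1, the autocovariance is
  gamma(k) = sigma^2 * sum_{i=0..q-k} theta_i * theta_{i+k},
and rho(k) = gamma(k) / gamma(0). Sigma^2 cancels.
  numerator   = (1)*(-0.103) + (-0.103)*(-0.072) = -0.095584.
  denominator = (1)^2 + (-0.103)^2 + (-0.072)^2 = 1.015793.
  rho(1) = -0.095584 / 1.015793 = -0.0941.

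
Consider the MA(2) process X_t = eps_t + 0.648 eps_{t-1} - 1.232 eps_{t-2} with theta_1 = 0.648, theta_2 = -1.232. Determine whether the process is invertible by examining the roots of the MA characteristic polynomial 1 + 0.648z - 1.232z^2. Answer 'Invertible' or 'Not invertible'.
\text{Not invertible}

The MA(q) characteristic polynomial is P(z) = 1 + 0.648z - 1.232z^2.
Invertibility requires all roots to lie outside the unit circle, i.e. |z| > 1 for every root.
Set 1 + (0.648) z + (-1.232) z^2 = 0, i.e. a z^2 + b z + c = 0 with a = -1.232, b = 0.648, c = 1.
Discriminant D = b^2 - 4ac = (0.648)^2 - 4*(-1.232)*1 = 0.419904 - (-4.928) = 5.347904.
D >= 0, so the roots are real: z = (-b +/- sqrt(D)) / (2a) = (-0.648 +/- 2.312554) / (-2.464).
  z_1 = (-0.648 + 2.312554) / (-2.464) = -0.6755,   |z_1| = 0.6755.
  z_2 = (-0.648 - 2.312554) / (-2.464) = 1.2015,   |z_2| = 1.2015.
Moduli of all roots: 0.6755, 1.2015.
All moduli strictly greater than 1? No.
Verdict: Not invertible.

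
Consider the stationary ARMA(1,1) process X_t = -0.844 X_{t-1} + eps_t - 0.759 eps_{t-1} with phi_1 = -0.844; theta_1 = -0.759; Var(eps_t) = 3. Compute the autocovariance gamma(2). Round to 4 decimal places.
\gamma(2) = 23.1480

Multiply the model equation by X_{t-k} and take expectations. With theta_0 = psi_0 = 1 and psi_j the MA(infinity) weights, this gives
  gamma(k) - sum_i phi_i gamma(k-i) = c_k,
  c_k = sigma^2 * sum_{j=k..q} theta_j psi_{j-k}   (c_k = 0 for k > q),
using gamma(-m) = gamma(m).
psi-weights needed (psi_j = theta_j + sum_i phi_i psi_{j-i}):
  psi_1 = theta_1 + phi_1 = -0.759 + (-0.844) = -1.603
Right-hand sides:
  c_0 = sigma^2 (1 + theta_1 psi_1) = 3 * (1 + (-0.759)(-1.603)) = 3 * 2.216677 = 6.650031
  c_1 = sigma^2 theta_1 = 3 * (-0.759) = -2.277
  c_2 = 0
Equations for k = 0 and k = 1 (AR order 1):
  gamma(0) = phi_1 gamma(1) + c_0
  gamma(1) = phi_1 gamma(0) + c_1
Substituting the second into the first: gamma(0) (1 - phi_1^2) = c_0 + phi_1 c_1, so
  gamma(0) = (c_0 + phi_1 c_1) / (1 - phi_1^2) = (6.650031 + (-0.844)(-2.277)) / (1 - (-0.844)^2) = 8.571819 / 0.287664 = 29.798025.
  gamma(1) = phi_1 gamma(0) + c_1 = (-0.844)(29.798025) + (-2.277) = -27.426533.
For k = 2 (> q): gamma(2) = phi_1 gamma(1) = (-0.844)(-27.426533) = 23.147994.
Therefore gamma(2) = 23.1480 (to 4 decimal places).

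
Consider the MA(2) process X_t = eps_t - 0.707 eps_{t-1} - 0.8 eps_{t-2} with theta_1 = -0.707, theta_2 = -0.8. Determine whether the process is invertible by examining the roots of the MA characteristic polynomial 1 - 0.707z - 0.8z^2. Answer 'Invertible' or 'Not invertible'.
\text{Not invertible}

The MA(q) characteristic polynomial is P(z) = 1 - 0.707z - 0.8z^2.
Invertibility requires all roots to lie outside the unit circle, i.e. |z| > 1 for every root.
Set 1 + (-0.707) z + (-0.8) z^2 = 0, i.e. a z^2 + b z + c = 0 with a = -0.8, b = -0.707, c = 1.
Discriminant D = b^2 - 4ac = (-0.707)^2 - 4*(-0.8)*1 = 0.499849 - (-3.2) = 3.699849.
D >= 0, so the roots are real: z = (-b +/- sqrt(D)) / (2a) = (0.707 +/- 1.923499) / (-1.6).
  z_1 = (0.707 + 1.923499) / (-1.6) = -1.6441,   |z_1| = 1.6441.
  z_2 = (0.707 - 1.923499) / (-1.6) = 0.7603,   |z_2| = 0.7603.
Moduli of all roots: 1.6441, 0.7603.
All moduli strictly greater than 1? No.
Verdict: Not invertible.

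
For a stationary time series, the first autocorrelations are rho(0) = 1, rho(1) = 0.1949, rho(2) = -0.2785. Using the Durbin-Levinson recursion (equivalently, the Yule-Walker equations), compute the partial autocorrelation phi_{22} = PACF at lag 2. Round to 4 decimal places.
\phi_{22} = -0.3290

The PACF at lag k is phi_{kk}, the last component of the solution
to the Yule-Walker system G_k phi = r_k where
  (G_k)_{ij} = rho(|i - j|), (r_k)_i = rho(i), i,j = 1..k.
Equivalently, Durbin-Levinson gives phi_{kk} iteratively:
  phi_{11} = rho(1)
  phi_{kk} = [rho(k) - sum_{j=1..k-1} phi_{k-1,j} rho(k-j)]
            / [1 - sum_{j=1..k-1} phi_{k-1,j} rho(j)],
  phi_{k,j} = phi_{k-1,j} - phi_{kk} phi_{k-1,k-j},  j = 1..k-1.
Step k = 1:
  phi_11 = rho(1) = 0.1949.
Step k = 2:
  phi_22 = [rho(2) - phi_11 rho(1)] / [1 - phi_11 rho(1)] = [-0.2785 - (0.1949)(0.1949)] / [1 - (0.1949)(0.1949)]
         = -0.31648601 / 0.96201399 = -0.329.
Therefore phi_{22} = -0.3290.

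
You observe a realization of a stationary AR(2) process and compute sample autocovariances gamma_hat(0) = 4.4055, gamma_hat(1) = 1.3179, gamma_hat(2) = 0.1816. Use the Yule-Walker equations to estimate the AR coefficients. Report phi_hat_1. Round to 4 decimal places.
\hat\phi_{1} = 0.3150

The Yule-Walker equations for an AR(p) process read, in matrix form,
  Gamma_p phi = r_p,   with   (Gamma_p)_{ij} = gamma(|i - j|),
                       (r_p)_i = gamma(i),   i,j = 1..p.
Substitute the sample gammas (Toeplitz matrix and right-hand side of size 2):
  Gamma_p = [[4.4055, 1.3179], [1.3179, 4.4055]]
  r_p     = [1.3179, 0.1816]
Written out:
  4.4055 phi_1 + 1.3179 phi_2 = 1.3179
  1.3179 phi_1 + 4.4055 phi_2 = 0.1816
Solve by Cramer's rule:
  det = gamma(0)^2 - gamma(1)^2 = (4.4055)^2 - (1.3179)^2 = 19.40843025 - 1.73686041 = 17.67156984
  phi_hat_1 = [gamma(1) gamma(0) - gamma(1) gamma(2)] / det = [(1.3179)(4.4055) - (1.3179)(0.1816)] / 17.67156984 = 5.56667781 / 17.67156984 = 0.315
  phi_hat_2 = [gamma(0) gamma(2) - gamma(1)^2] / det = [(4.4055)(0.1816) - (1.3179)^2] / 17.67156984 = -0.93682161 / 17.67156984 = -0.053
So phi_hat = [0.3150, -0.0530].
Therefore phi_hat_1 = 0.3150.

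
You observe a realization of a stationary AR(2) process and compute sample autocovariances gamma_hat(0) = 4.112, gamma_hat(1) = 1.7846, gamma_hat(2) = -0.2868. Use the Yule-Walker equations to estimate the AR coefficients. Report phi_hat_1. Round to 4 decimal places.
\hat\phi_{1} = 0.5720

The Yule-Walker equations for an AR(p) process read, in matrix form,
  Gamma_p phi = r_p,   with   (Gamma_p)_{ij} = gamma(|i - j|),
                       (r_p)_i = gamma(i),   i,j = 1..p.
Substitute the sample gammas (Toeplitz matrix and right-hand side of size 2):
  Gamma_p = [[4.112, 1.7846], [1.7846, 4.112]]
  r_p     = [1.7846, -0.2868]
Written out:
  4.112 phi_1 + 1.7846 phi_2 = 1.7846
  1.7846 phi_1 + 4.112 phi_2 = -0.2868
Solve by Cramer's rule:
  det = gamma(0)^2 - gamma(1)^2 = (4.112)^2 - (1.7846)^2 = 16.908544 - 3.18479716 = 13.72374684
  phi_hat_1 = [gamma(1) gamma(0) - gamma(1) gamma(2)] / det = [(1.7846)(4.112) - (1.7846)(-0.2868)] / 13.72374684 = 7.85009848 / 13.72374684 = 0.572
  phi_hat_2 = [gamma(0) gamma(2) - gamma(1)^2] / det = [(4.112)(-0.2868) - (1.7846)^2] / 13.72374684 = -4.36411876 / 13.72374684 = -0.318
So phi_hat = [0.5720, -0.3180].
Therefore phi_hat_1 = 0.5720.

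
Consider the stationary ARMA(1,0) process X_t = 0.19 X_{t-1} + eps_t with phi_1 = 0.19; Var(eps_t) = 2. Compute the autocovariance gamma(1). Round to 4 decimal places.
\gamma(1) = 0.3942

Multiply the model equation by X_{t-k} and take expectations. With theta_0 = psi_0 = 1 and psi_j the MA(infinity) weights, this gives
  gamma(k) - sum_i phi_i gamma(k-i) = c_k,
  c_k = sigma^2 * sum_{j=k..q} theta_j psi_{j-k}   (c_k = 0 for k > q),
using gamma(-m) = gamma(m).
Pure AR (q = 0): c_0 = sigma^2 = 2, c_k = 0 for k >= 1.
Equations for k = 0 and k = 1 (AR order 1):
  gamma(0) = phi_1 gamma(1) + c_0
  gamma(1) = phi_1 gamma(0) + c_1
Substituting the second into the first: gamma(0) (1 - phi_1^2) = c_0 + phi_1 c_1, so
  gamma(0) = c_0 / (1 - phi_1^2) = 2 / (1 - (0.19)^2) = 2 / 0.9639 = 2.074904.
  gamma(1) = phi_1 gamma(0) = (0.19)(2.074904) = 0.394232.
Therefore gamma(1) = 0.3942 (to 4 decimal places).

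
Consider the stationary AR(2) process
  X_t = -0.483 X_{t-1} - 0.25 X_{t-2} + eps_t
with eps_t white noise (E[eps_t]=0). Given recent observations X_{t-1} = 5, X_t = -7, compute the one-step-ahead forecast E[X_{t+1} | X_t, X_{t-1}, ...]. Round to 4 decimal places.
E[X_{t+1} \mid \mathcal F_t] = 2.1310

For an AR(p) model X_t = c + sum_i phi_i X_{t-i} + eps_t, the
one-step-ahead conditional mean is
  E[X_{t+1} | X_t, ...] = c + sum_i phi_i X_{t+1-i}.
Substitute known values:
  E[X_{t+1} | ...] = (-0.483) * (-7) + (-0.25) * (5)
                   = 2.1310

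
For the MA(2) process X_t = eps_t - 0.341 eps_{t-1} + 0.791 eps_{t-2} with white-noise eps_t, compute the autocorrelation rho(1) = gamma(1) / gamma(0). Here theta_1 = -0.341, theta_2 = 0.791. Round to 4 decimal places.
\rho(1) = -0.3506

For an MA(q) process with theta_0 = 1, the autocovariance is
  gamma(k) = sigma^2 * sum_{i=0..q-k} theta_i * theta_{i+k},
and rho(k) = gamma(k) / gamma(0). Sigma^2 cancels.
  numerator   = (1)*(-0.341) + (-0.341)*(0.791) = -0.610731.
  denominator = (1)^2 + (-0.341)^2 + (0.791)^2 = 1.741962.
  rho(1) = -0.610731 / 1.741962 = -0.3506.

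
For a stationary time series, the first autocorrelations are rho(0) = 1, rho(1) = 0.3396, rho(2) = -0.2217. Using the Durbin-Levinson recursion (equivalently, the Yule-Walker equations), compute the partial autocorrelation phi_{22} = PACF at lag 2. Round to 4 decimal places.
\phi_{22} = -0.3810

The PACF at lag k is phi_{kk}, the last component of the solution
to the Yule-Walker system G_k phi = r_k where
  (G_k)_{ij} = rho(|i - j|), (r_k)_i = rho(i), i,j = 1..k.
Equivalently, Durbin-Levinson gives phi_{kk} iteratively:
  phi_{11} = rho(1)
  phi_{kk} = [rho(k) - sum_{j=1..k-1} phi_{k-1,j} rho(k-j)]
            / [1 - sum_{j=1..k-1} phi_{k-1,j} rho(j)],
  phi_{k,j} = phi_{k-1,j} - phi_{kk} phi_{k-1,k-j},  j = 1..k-1.
Step k = 1:
  phi_11 = rho(1) = 0.3396.
Step k = 2:
  phi_22 = [rho(2) - phi_11 rho(1)] / [1 - phi_11 rho(1)] = [-0.2217 - (0.3396)(0.3396)] / [1 - (0.3396)(0.3396)]
         = -0.33702816 / 0.88467184 = -0.381.
Therefore phi_{22} = -0.3810.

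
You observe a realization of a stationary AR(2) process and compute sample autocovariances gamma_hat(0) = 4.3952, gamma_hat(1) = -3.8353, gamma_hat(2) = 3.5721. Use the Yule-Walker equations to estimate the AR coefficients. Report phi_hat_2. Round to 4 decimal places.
\hat\phi_{2} = 0.2150

The Yule-Walker equations for an AR(p) process read, in matrix form,
  Gamma_p phi = r_p,   with   (Gamma_p)_{ij} = gamma(|i - j|),
                       (r_p)_i = gamma(i),   i,j = 1..p.
Substitute the sample gammas (Toeplitz matrix and right-hand side of size 2):
  Gamma_p = [[4.3952, -3.8353], [-3.8353, 4.3952]]
  r_p     = [-3.8353, 3.5721]
Written out:
  4.3952 phi_1 - 3.8353 phi_2 = -3.8353
  -3.8353 phi_1 + 4.3952 phi_2 = 3.5721
Solve by Cramer's rule:
  det = gamma(0)^2 - gamma(1)^2 = (4.3952)^2 - (-3.8353)^2 = 19.31778304 - 14.70952609 = 4.60825695
  phi_hat_1 = [gamma(1) gamma(0) - gamma(1) gamma(2)] / det = [(-3.8353)(4.3952) - (-3.8353)(3.5721)] / 4.60825695 = -3.15683543 / 4.60825695 = -0.685
  phi_hat_2 = [gamma(0) gamma(2) - gamma(1)^2] / det = [(4.3952)(3.5721) - (-3.8353)^2] / 4.60825695 = 0.99056783 / 4.60825695 = 0.215
So phi_hat = [-0.6850, 0.2150].
Therefore phi_hat_2 = 0.2150.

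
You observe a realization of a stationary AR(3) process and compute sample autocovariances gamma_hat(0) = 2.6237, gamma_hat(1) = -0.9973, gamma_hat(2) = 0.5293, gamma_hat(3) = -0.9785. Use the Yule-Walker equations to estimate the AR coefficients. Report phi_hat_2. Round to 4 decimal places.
\hat\phi_{2} = -0.0480

The Yule-Walker equations for an AR(p) process read, in matrix form,
  Gamma_p phi = r_p,   with   (Gamma_p)_{ij} = gamma(|i - j|),
                       (r_p)_i = gamma(i),   i,j = 1..p.
Substitute the sample gammas (Toeplitz matrix and right-hand side of size 3):
  Gamma_p = [[2.6237, -0.9973, 0.5293], [-0.9973, 2.6237, -0.9973], [0.5293, -0.9973, 2.6237]]
  r_p     = [-0.9973, 0.5293, -0.9785]
Written out (R1..R3):
  (R1) 2.6237 phi_1 - 0.9973 phi_2 + 0.5293 phi_3 = -0.9973
  (R2) -0.9973 phi_1 + 2.6237 phi_2 - 0.9973 phi_3 = 0.5293
  (R3) 0.5293 phi_1 - 0.9973 phi_2 + 2.6237 phi_3 = -0.9785
Gaussian elimination:
  R2 <- R2 - (-0.9973/2.6237) R1 = R2 - (-0.380112) R1:  2.244614 phi_2 - 0.796107 phi_3 = 0.150214
  R3 <- R3 - (0.5293/2.6237) R1 = R3 - (0.201738) R1:  -0.796107 phi_2 + 2.51692 phi_3 = -0.777307
  R3 <- R3 - (-0.796107/2.244614) R2 = R3 - (-0.354674) R2:  2.234562 phi_3 = -0.72403
Back-substitution:
  phi_hat_3 = -0.72403 / 2.234562 = -0.324014
  phi_hat_2 = (0.150214 - (-0.796107)(-0.324014)) / 2.244614 = -0.047997
  phi_hat_1 = (-0.9973 - (-0.9973)(-0.047997) - (0.5293)(-0.324014)) / 2.6237 = -0.33299
So phi_hat = [-0.3330, -0.0480, -0.3240].
Therefore phi_hat_2 = -0.0480.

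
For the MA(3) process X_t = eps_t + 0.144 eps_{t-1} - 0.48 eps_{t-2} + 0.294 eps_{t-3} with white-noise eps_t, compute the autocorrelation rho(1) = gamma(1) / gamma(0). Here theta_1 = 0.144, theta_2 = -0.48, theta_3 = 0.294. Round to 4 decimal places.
\rho(1) = -0.0495

For an MA(q) process with theta_0 = 1, the autocovariance is
  gamma(k) = sigma^2 * sum_{i=0..q-k} theta_i * theta_{i+k},
and rho(k) = gamma(k) / gamma(0). Sigma^2 cancels.
  numerator   = (1)*(0.144) + (0.144)*(-0.48) + (-0.48)*(0.294) = -0.06624.
  denominator = (1)^2 + (0.144)^2 + (-0.48)^2 + (0.294)^2 = 1.337572.
  rho(1) = -0.06624 / 1.337572 = -0.0495.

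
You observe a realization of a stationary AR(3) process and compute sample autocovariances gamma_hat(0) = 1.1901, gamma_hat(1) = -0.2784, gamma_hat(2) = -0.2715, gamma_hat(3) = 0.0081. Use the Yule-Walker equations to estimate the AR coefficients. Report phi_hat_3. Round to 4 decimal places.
\hat\phi_{3} = -0.1540

The Yule-Walker equations for an AR(p) process read, in matrix form,
  Gamma_p phi = r_p,   with   (Gamma_p)_{ij} = gamma(|i - j|),
                       (r_p)_i = gamma(i),   i,j = 1..p.
Substitute the sample gammas (Toeplitz matrix and right-hand side of size 3):
  Gamma_p = [[1.1901, -0.2784, -0.2715], [-0.2784, 1.1901, -0.2784], [-0.2715, -0.2784, 1.1901]]
  r_p     = [-0.2784, -0.2715, 0.0081]
Written out (R1..R3):
  (R1) 1.1901 phi_1 - 0.2784 phi_2 - 0.2715 phi_3 = -0.2784
  (R2) -0.2784 phi_1 + 1.1901 phi_2 - 0.2784 phi_3 = -0.2715
  (R3) -0.2715 phi_1 - 0.2784 phi_2 + 1.1901 phi_3 = 0.0081
Gaussian elimination:
  R2 <- R2 - (-0.2784/1.1901) R1 = R2 - (-0.23393) R1:  1.124974 phi_2 - 0.341912 phi_3 = -0.336626
  R3 <- R3 - (-0.2715/1.1901) R1 = R3 - (-0.228132) R1:  -0.341912 phi_2 + 1.128162 phi_3 = -0.055412
  R3 <- R3 - (-0.341912/1.124974) R2 = R3 - (-0.303929) R2:  1.024245 phi_3 = -0.157722
Back-substitution:
  phi_hat_3 = -0.157722 / 1.024245 = -0.153989
  phi_hat_2 = (-0.336626 - (-0.341912)(-0.153989)) / 1.124974 = -0.346032
  phi_hat_1 = (-0.2784 - (-0.2784)(-0.346032) - (-0.2715)(-0.153989)) / 1.1901 = -0.350007
So phi_hat = [-0.3500, -0.3460, -0.1540].
Therefore phi_hat_3 = -0.1540.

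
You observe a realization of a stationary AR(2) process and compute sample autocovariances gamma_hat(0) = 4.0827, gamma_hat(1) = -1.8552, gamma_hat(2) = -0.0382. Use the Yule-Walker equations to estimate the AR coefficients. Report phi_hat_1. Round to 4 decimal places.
\hat\phi_{1} = -0.5780

The Yule-Walker equations for an AR(p) process read, in matrix form,
  Gamma_p phi = r_p,   with   (Gamma_p)_{ij} = gamma(|i - j|),
                       (r_p)_i = gamma(i),   i,j = 1..p.
Substitute the sample gammas (Toeplitz matrix and right-hand side of size 2):
  Gamma_p = [[4.0827, -1.8552], [-1.8552, 4.0827]]
  r_p     = [-1.8552, -0.0382]
Written out:
  4.0827 phi_1 - 1.8552 phi_2 = -1.8552
  -1.8552 phi_1 + 4.0827 phi_2 = -0.0382
Solve by Cramer's rule:
  det = gamma(0)^2 - gamma(1)^2 = (4.0827)^2 - (-1.8552)^2 = 16.66843929 - 3.44176704 = 13.22667225
  phi_hat_1 = [gamma(1) gamma(0) - gamma(1) gamma(2)] / det = [(-1.8552)(4.0827) - (-1.8552)(-0.0382)] / 13.22667225 = -7.64509368 / 13.22667225 = -0.578
  phi_hat_2 = [gamma(0) gamma(2) - gamma(1)^2] / det = [(4.0827)(-0.0382) - (-1.8552)^2] / 13.22667225 = -3.59772618 / 13.22667225 = -0.272
So phi_hat = [-0.5780, -0.2720].
Therefore phi_hat_1 = -0.5780.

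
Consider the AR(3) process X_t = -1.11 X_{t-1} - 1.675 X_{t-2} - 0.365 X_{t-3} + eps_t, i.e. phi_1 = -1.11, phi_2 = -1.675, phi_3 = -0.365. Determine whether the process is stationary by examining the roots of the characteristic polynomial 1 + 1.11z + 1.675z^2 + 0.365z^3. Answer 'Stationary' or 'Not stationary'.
\text{Not stationary}

The AR(p) characteristic polynomial is P(z) = 1 + 1.11z + 1.675z^2 + 0.365z^3.
Stationarity requires all roots to lie outside the unit circle, i.e. |z| > 1 for every root.
Degree 3: look for a simple real root z0 first, then factor out (1 - z/z0) and solve the remaining quadratic.
Testing z0 = -4: P(-4) = 1 + (1.11)(-4) + (1.675)(-4)^2 + (0.365)(-4)^3
  = 1 + (-4.44) + (26.8) + (-23.36) = 0.  So z_0 = -4 is a root, |z_0| = 4.
Divide out the factor (1 + 0.25 z) = (1 - z/z0) (since 1/z0 = -0.25):
  P(z) = (1 + 0.25 z)(1 + (0.86) z + (1.46) z^2)
  [check: z-coef 0.86 - (-0.25) = 1.11; z^2-coef 1.46 - (-0.25)(0.86) = 1.675; z^3-coef -(-0.25)(1.46) = 0.365.]
Remaining roots from the quadratic factor 1 + (0.86) z + (1.46) z^2:
  Set 1 + (0.86) z + (1.46) z^2 = 0, i.e. a z^2 + b z + c = 0 with a = 1.46, b = 0.86, c = 1.
  Discriminant D = b^2 - 4ac = (0.86)^2 - 4*(1.46)*1 = 0.7396 - (5.84) = -5.1004.
  D < 0, so the roots are the complex-conjugate pair z = (-b +/- i sqrt(-D)) / (2a) = -0.2945 +/- 0.7734i.
  For a conjugate pair |z|^2 = z * conj(z) = (product of roots) = c/a = 1/(1.46) = 0.684932, so |z| = sqrt(0.684932) = 0.8276 for both roots.
Moduli of all roots: 4.0000, 0.8276, 0.8276.
All moduli strictly greater than 1? No.
Verdict: Not stationary.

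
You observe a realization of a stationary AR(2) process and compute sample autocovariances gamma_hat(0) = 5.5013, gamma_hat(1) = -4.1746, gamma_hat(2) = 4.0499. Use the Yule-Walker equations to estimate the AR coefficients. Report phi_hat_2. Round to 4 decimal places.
\hat\phi_{2} = 0.3780

The Yule-Walker equations for an AR(p) process read, in matrix form,
  Gamma_p phi = r_p,   with   (Gamma_p)_{ij} = gamma(|i - j|),
                       (r_p)_i = gamma(i),   i,j = 1..p.
Substitute the sample gammas (Toeplitz matrix and right-hand side of size 2):
  Gamma_p = [[5.5013, -4.1746], [-4.1746, 5.5013]]
  r_p     = [-4.1746, 4.0499]
Written out:
  5.5013 phi_1 - 4.1746 phi_2 = -4.1746
  -4.1746 phi_1 + 5.5013 phi_2 = 4.0499
Solve by Cramer's rule:
  det = gamma(0)^2 - gamma(1)^2 = (5.5013)^2 - (-4.1746)^2 = 30.26430169 - 17.42728516 = 12.83701653
  phi_hat_1 = [gamma(1) gamma(0) - gamma(1) gamma(2)] / det = [(-4.1746)(5.5013) - (-4.1746)(4.0499)] / 12.83701653 = -6.05901444 / 12.83701653 = -0.472
  phi_hat_2 = [gamma(0) gamma(2) - gamma(1)^2] / det = [(5.5013)(4.0499) - (-4.1746)^2] / 12.83701653 = 4.85242971 / 12.83701653 = 0.378
So phi_hat = [-0.4720, 0.3780].
Therefore phi_hat_2 = 0.3780.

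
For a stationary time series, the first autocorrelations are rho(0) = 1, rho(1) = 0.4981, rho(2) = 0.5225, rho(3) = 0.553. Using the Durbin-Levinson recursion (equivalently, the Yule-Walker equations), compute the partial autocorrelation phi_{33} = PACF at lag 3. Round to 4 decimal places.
\phi_{33} = 0.3160

The PACF at lag k is phi_{kk}, the last component of the solution
to the Yule-Walker system G_k phi = r_k where
  (G_k)_{ij} = rho(|i - j|), (r_k)_i = rho(i), i,j = 1..k.
Equivalently, Durbin-Levinson gives phi_{kk} iteratively:
  phi_{11} = rho(1)
  phi_{kk} = [rho(k) - sum_{j=1..k-1} phi_{k-1,j} rho(k-j)]
            / [1 - sum_{j=1..k-1} phi_{k-1,j} rho(j)],
  phi_{k,j} = phi_{k-1,j} - phi_{kk} phi_{k-1,k-j},  j = 1..k-1.
Step k = 1:
  phi_11 = rho(1) = 0.4981.
Step k = 2:
  phi_22 = [rho(2) - phi_11 rho(1)] / [1 - phi_11 rho(1)] = [0.5225 - (0.4981)(0.4981)] / [1 - (0.4981)(0.4981)]
         = 0.27439639 / 0.75189639 = 0.364939.
  Update: phi_21 = phi_11 - phi_22 phi_11 = 0.4981 - (0.364939)(0.4981) = 0.316324.
Step k = 3:
  phi_33 = [rho(3) - phi_21 rho(2) - phi_22 rho(1)] / [1 - phi_21 rho(1) - phi_22 rho(2)]
    numerator   = 0.553 - (0.316324)(0.5225) - (0.364939)(0.4981) = 0.20594463
    denominator = 1 - (0.316324)(0.4981) - (0.364939)(0.5225) = 0.65175842
  phi_33 = 0.20594463 / 0.65175842 = 0.316.
Therefore phi_{33} = 0.3160.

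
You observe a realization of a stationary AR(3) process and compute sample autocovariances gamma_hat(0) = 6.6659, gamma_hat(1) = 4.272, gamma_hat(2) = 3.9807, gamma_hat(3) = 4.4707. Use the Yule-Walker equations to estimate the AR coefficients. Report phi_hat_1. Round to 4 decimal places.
\hat\phi_{1} = 0.3150

The Yule-Walker equations for an AR(p) process read, in matrix form,
  Gamma_p phi = r_p,   with   (Gamma_p)_{ij} = gamma(|i - j|),
                       (r_p)_i = gamma(i),   i,j = 1..p.
Substitute the sample gammas (Toeplitz matrix and right-hand side of size 3):
  Gamma_p = [[6.6659, 4.272, 3.9807], [4.272, 6.6659, 4.272], [3.9807, 4.272, 6.6659]]
  r_p     = [4.272, 3.9807, 4.4707]
Written out (R1..R3):
  (R1) 6.6659 phi_1 + 4.272 phi_2 + 3.9807 phi_3 = 4.272
  (R2) 4.272 phi_1 + 6.6659 phi_2 + 4.272 phi_3 = 3.9807
  (R3) 3.9807 phi_1 + 4.272 phi_2 + 6.6659 phi_3 = 4.4707
Gaussian elimination:
  R2 <- R2 - (4.272/6.6659) R1 = R2 - (0.640874) R1:  3.928088 phi_2 + 1.720874 phi_3 = 1.242888
  R3 <- R3 - (3.9807/6.6659) R1 = R3 - (0.597174) R1:  1.720874 phi_2 + 4.288731 phi_3 = 1.919574
  R3 <- R3 - (1.720874/3.928088) R2 = R3 - (0.438095) R2:  3.534825 phi_3 = 1.375072
Back-substitution:
  phi_hat_3 = 1.375072 / 3.534825 = 0.389007
  phi_hat_2 = (1.242888 - (1.720874)(0.389007)) / 3.928088 = 0.145988
  phi_hat_1 = (4.272 - (4.272)(0.145988) - (3.9807)(0.389007)) / 6.6659 = 0.315009
So phi_hat = [0.3150, 0.1460, 0.3890].
Therefore phi_hat_1 = 0.3150.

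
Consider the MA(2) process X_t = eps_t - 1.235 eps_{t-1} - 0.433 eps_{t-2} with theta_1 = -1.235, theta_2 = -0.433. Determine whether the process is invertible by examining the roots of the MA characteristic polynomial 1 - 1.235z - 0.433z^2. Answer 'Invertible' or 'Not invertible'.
\text{Not invertible}

The MA(q) characteristic polynomial is P(z) = 1 - 1.235z - 0.433z^2.
Invertibility requires all roots to lie outside the unit circle, i.e. |z| > 1 for every root.
Set 1 + (-1.235) z + (-0.433) z^2 = 0, i.e. a z^2 + b z + c = 0 with a = -0.433, b = -1.235, c = 1.
Discriminant D = b^2 - 4ac = (-1.235)^2 - 4*(-0.433)*1 = 1.525225 - (-1.732) = 3.257225.
D >= 0, so the roots are real: z = (-b +/- sqrt(D)) / (2a) = (1.235 +/- 1.804778) / (-0.866).
  z_1 = (1.235 + 1.804778) / (-0.866) = -3.5101,   |z_1| = 3.5101.
  z_2 = (1.235 - 1.804778) / (-0.866) = 0.6579,   |z_2| = 0.6579.
Moduli of all roots: 3.5101, 0.6579.
All moduli strictly greater than 1? No.
Verdict: Not invertible.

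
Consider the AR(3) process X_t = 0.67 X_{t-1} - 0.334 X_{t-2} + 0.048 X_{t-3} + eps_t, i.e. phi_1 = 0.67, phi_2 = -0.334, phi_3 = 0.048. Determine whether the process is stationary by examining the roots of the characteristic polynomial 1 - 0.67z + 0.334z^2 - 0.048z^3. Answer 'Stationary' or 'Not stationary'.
\text{Stationary}

The AR(p) characteristic polynomial is P(z) = 1 - 0.67z + 0.334z^2 - 0.048z^3.
Stationarity requires all roots to lie outside the unit circle, i.e. |z| > 1 for every root.
Degree 3: look for a simple real root z0 first, then factor out (1 - z/z0) and solve the remaining quadratic.
Testing z0 = 5: P(5) = 1 + (-0.67)(5) + (0.334)(5)^2 + (-0.048)(5)^3
  = 1 + (-3.35) + (8.35) + (-6) = 0.  So z_0 = 5 is a root, |z_0| = 5.
Divide out the factor (1 - 0.2 z) = (1 - z/z0) (since 1/z0 = 0.2):
  P(z) = (1 - 0.2 z)(1 + (-0.47) z + (0.24) z^2)
  [check: z-coef -0.47 - (0.2) = -0.67; z^2-coef 0.24 - (0.2)(-0.47) = 0.334; z^3-coef -(0.2)(0.24) = -0.048.]
Remaining roots from the quadratic factor 1 + (-0.47) z + (0.24) z^2:
  Set 1 + (-0.47) z + (0.24) z^2 = 0, i.e. a z^2 + b z + c = 0 with a = 0.24, b = -0.47, c = 1.
  Discriminant D = b^2 - 4ac = (-0.47)^2 - 4*(0.24)*1 = 0.2209 - (0.96) = -0.7391.
  D < 0, so the roots are the complex-conjugate pair z = (-b +/- i sqrt(-D)) / (2a) = 0.9792 +/- 1.7911i.
  For a conjugate pair |z|^2 = z * conj(z) = (product of roots) = c/a = 1/(0.24) = 4.166667, so |z| = sqrt(4.166667) = 2.0412 for both roots.
Moduli of all roots: 5.0000, 2.0412, 2.0412.
All moduli strictly greater than 1? Yes.
Verdict: Stationary.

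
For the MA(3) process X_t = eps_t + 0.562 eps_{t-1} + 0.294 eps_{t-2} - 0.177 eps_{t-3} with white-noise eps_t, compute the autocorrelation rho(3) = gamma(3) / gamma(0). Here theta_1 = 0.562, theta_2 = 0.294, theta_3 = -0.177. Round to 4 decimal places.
\rho(3) = -0.1235

For an MA(q) process with theta_0 = 1, the autocovariance is
  gamma(k) = sigma^2 * sum_{i=0..q-k} theta_i * theta_{i+k},
and rho(k) = gamma(k) / gamma(0). Sigma^2 cancels.
  numerator   = (1)*(-0.177) = -0.177.
  denominator = (1)^2 + (0.562)^2 + (0.294)^2 + (-0.177)^2 = 1.433609.
  rho(3) = -0.177 / 1.433609 = -0.1235.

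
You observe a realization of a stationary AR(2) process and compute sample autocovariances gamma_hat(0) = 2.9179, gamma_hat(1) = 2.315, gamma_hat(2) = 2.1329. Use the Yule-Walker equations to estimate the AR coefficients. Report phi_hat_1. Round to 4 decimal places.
\hat\phi_{1} = 0.5760

The Yule-Walker equations for an AR(p) process read, in matrix form,
  Gamma_p phi = r_p,   with   (Gamma_p)_{ij} = gamma(|i - j|),
                       (r_p)_i = gamma(i),   i,j = 1..p.
Substitute the sample gammas (Toeplitz matrix and right-hand side of size 2):
  Gamma_p = [[2.9179, 2.315], [2.315, 2.9179]]
  r_p     = [2.315, 2.1329]
Written out:
  2.9179 phi_1 + 2.315 phi_2 = 2.315
  2.315 phi_1 + 2.9179 phi_2 = 2.1329
Solve by Cramer's rule:
  det = gamma(0)^2 - gamma(1)^2 = (2.9179)^2 - (2.315)^2 = 8.51414041 - 5.359225 = 3.15491541
  phi_hat_1 = [gamma(1) gamma(0) - gamma(1) gamma(2)] / det = [(2.315)(2.9179) - (2.315)(2.1329)] / 3.15491541 = 1.817275 / 3.15491541 = 0.576
  phi_hat_2 = [gamma(0) gamma(2) - gamma(1)^2] / det = [(2.9179)(2.1329) - (2.315)^2] / 3.15491541 = 0.86436391 / 3.15491541 = 0.274
So phi_hat = [0.5760, 0.2740].
Therefore phi_hat_1 = 0.5760.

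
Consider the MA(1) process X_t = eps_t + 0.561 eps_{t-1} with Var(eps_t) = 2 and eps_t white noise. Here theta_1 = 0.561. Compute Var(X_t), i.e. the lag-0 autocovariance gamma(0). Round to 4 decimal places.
\gamma(0) = 2.6294

For an MA(q) process X_t = eps_t + sum_i theta_i eps_{t-i} with
Var(eps_t) = sigma^2, the variance is
  gamma(0) = sigma^2 * (1 + sum_i theta_i^2).
  sum_i theta_i^2 = (0.561)^2 = 0.314721.
  gamma(0) = 2 * (1 + 0.314721) = 2 * 1.314721 = 2.629442, which rounds to 2.6294.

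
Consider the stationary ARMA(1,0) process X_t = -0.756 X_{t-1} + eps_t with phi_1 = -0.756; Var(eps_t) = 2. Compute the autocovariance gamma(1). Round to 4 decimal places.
\gamma(1) = -3.5289

Multiply the model equation by X_{t-k} and take expectations. With theta_0 = psi_0 = 1 and psi_j the MA(infinity) weights, this gives
  gamma(k) - sum_i phi_i gamma(k-i) = c_k,
  c_k = sigma^2 * sum_{j=k..q} theta_j psi_{j-k}   (c_k = 0 for k > q),
using gamma(-m) = gamma(m).
Pure AR (q = 0): c_0 = sigma^2 = 2, c_k = 0 for k >= 1.
Equations for k = 0 and k = 1 (AR order 1):
  gamma(0) = phi_1 gamma(1) + c_0
  gamma(1) = phi_1 gamma(0) + c_1
Substituting the second into the first: gamma(0) (1 - phi_1^2) = c_0 + phi_1 c_1, so
  gamma(0) = c_0 / (1 - phi_1^2) = 2 / (1 - (-0.756)^2) = 2 / 0.428464 = 4.667837.
  gamma(1) = phi_1 gamma(0) = (-0.756)(4.667837) = -3.528885.
Therefore gamma(1) = -3.5289 (to 4 decimal places).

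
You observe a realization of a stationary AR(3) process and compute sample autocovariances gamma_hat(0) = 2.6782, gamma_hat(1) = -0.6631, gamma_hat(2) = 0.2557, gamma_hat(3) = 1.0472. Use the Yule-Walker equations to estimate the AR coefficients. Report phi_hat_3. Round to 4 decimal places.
\hat\phi_{3} = 0.4510

The Yule-Walker equations for an AR(p) process read, in matrix form,
  Gamma_p phi = r_p,   with   (Gamma_p)_{ij} = gamma(|i - j|),
                       (r_p)_i = gamma(i),   i,j = 1..p.
Substitute the sample gammas (Toeplitz matrix and right-hand side of size 3):
  Gamma_p = [[2.6782, -0.6631, 0.2557], [-0.6631, 2.6782, -0.6631], [0.2557, -0.6631, 2.6782]]
  r_p     = [-0.6631, 0.2557, 1.0472]
Written out (R1..R3):
  (R1) 2.6782 phi_1 - 0.6631 phi_2 + 0.2557 phi_3 = -0.6631
  (R2) -0.6631 phi_1 + 2.6782 phi_2 - 0.6631 phi_3 = 0.2557
  (R3) 0.2557 phi_1 - 0.6631 phi_2 + 2.6782 phi_3 = 1.0472
Gaussian elimination:
  R2 <- R2 - (-0.6631/2.6782) R1 = R2 - (-0.247592) R1:  2.514022 phi_2 - 0.599791 phi_3 = 0.091522
  R3 <- R3 - (0.2557/2.6782) R1 = R3 - (0.095475) R1:  -0.599791 phi_2 + 2.653787 phi_3 = 1.110509
  R3 <- R3 - (-0.599791/2.514022) R2 = R3 - (-0.238578) R2:  2.51069 phi_3 = 1.132344
Back-substitution:
  phi_hat_3 = 1.132344 / 2.51069 = 0.451009
  phi_hat_2 = (0.091522 - (-0.599791)(0.451009)) / 2.514022 = 0.144006
  phi_hat_1 = (-0.6631 - (-0.6631)(0.144006) - (0.2557)(0.451009)) / 2.6782 = -0.254997
So phi_hat = [-0.2550, 0.1440, 0.4510].
Therefore phi_hat_3 = 0.4510.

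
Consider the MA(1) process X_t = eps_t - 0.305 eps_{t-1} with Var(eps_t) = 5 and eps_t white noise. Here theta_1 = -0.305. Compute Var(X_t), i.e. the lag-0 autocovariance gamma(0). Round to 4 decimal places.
\gamma(0) = 5.4651

For an MA(q) process X_t = eps_t + sum_i theta_i eps_{t-i} with
Var(eps_t) = sigma^2, the variance is
  gamma(0) = sigma^2 * (1 + sum_i theta_i^2).
  sum_i theta_i^2 = (-0.305)^2 = 0.093025.
  gamma(0) = 5 * (1 + 0.093025) = 5 * 1.093025 = 5.465125, which rounds to 5.4651.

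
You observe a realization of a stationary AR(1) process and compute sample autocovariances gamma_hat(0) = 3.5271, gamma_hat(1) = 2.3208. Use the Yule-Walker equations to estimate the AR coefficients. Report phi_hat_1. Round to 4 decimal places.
\hat\phi_{1} = 0.6580

The Yule-Walker equations for an AR(p) process read, in matrix form,
  Gamma_p phi = r_p,   with   (Gamma_p)_{ij} = gamma(|i - j|),
                       (r_p)_i = gamma(i),   i,j = 1..p.
Substitute the sample gammas (Toeplitz matrix and right-hand side of size 1):
  Gamma_p = [[3.5271]]
  r_p     = [2.3208]
With p = 1 this is the single equation gamma(0) phi_1 = gamma(1):
  phi_hat_1 = gamma(1) / gamma(0) = 2.3208 / 3.5271 = 0.6580.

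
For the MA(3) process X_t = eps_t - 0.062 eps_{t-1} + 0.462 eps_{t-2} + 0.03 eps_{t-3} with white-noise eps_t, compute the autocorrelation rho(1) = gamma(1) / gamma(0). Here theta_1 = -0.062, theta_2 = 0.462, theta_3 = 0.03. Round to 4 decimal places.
\rho(1) = -0.0630

For an MA(q) process with theta_0 = 1, the autocovariance is
  gamma(k) = sigma^2 * sum_{i=0..q-k} theta_i * theta_{i+k},
and rho(k) = gamma(k) / gamma(0). Sigma^2 cancels.
  numerator   = (1)*(-0.062) + (-0.062)*(0.462) + (0.462)*(0.03) = -0.076784.
  denominator = (1)^2 + (-0.062)^2 + (0.462)^2 + (0.03)^2 = 1.218188.
  rho(1) = -0.076784 / 1.218188 = -0.0630.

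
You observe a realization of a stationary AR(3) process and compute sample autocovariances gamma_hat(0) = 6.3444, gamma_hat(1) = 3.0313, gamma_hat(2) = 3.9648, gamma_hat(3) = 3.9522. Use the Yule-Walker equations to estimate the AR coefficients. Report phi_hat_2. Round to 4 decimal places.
\hat\phi_{2} = 0.4190

The Yule-Walker equations for an AR(p) process read, in matrix form,
  Gamma_p phi = r_p,   with   (Gamma_p)_{ij} = gamma(|i - j|),
                       (r_p)_i = gamma(i),   i,j = 1..p.
Substitute the sample gammas (Toeplitz matrix and right-hand side of size 3):
  Gamma_p = [[6.3444, 3.0313, 3.9648], [3.0313, 6.3444, 3.0313], [3.9648, 3.0313, 6.3444]]
  r_p     = [3.0313, 3.9648, 3.9522]
Written out (R1..R3):
  (R1) 6.3444 phi_1 + 3.0313 phi_2 + 3.9648 phi_3 = 3.0313
  (R2) 3.0313 phi_1 + 6.3444 phi_2 + 3.0313 phi_3 = 3.9648
  (R3) 3.9648 phi_1 + 3.0313 phi_2 + 6.3444 phi_3 = 3.9522
Gaussian elimination:
  R2 <- R2 - (3.0313/6.3444) R1 = R2 - (0.477791) R1:  4.896071 phi_2 + 1.136953 phi_3 = 2.516471
  R3 <- R3 - (3.9648/6.3444) R1 = R3 - (0.624929) R1:  1.136953 phi_2 + 3.866681 phi_3 = 2.057853
  R3 <- R3 - (1.136953/4.896071) R2 = R3 - (0.232217) R2:  3.602661 phi_3 = 1.473484
Back-substitution:
  phi_hat_3 = 1.473484 / 3.602661 = 0.408999
  phi_hat_2 = (2.516471 - (1.136953)(0.408999)) / 4.896071 = 0.419001
  phi_hat_1 = (3.0313 - (3.0313)(0.419001) - (3.9648)(0.408999)) / 6.3444 = 0.022001
So phi_hat = [0.0220, 0.4190, 0.4090].
Therefore phi_hat_2 = 0.4190.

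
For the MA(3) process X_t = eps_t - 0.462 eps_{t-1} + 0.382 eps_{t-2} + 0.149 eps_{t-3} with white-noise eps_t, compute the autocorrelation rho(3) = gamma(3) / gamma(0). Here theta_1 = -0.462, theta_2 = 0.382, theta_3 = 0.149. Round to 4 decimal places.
\rho(3) = 0.1078

For an MA(q) process with theta_0 = 1, the autocovariance is
  gamma(k) = sigma^2 * sum_{i=0..q-k} theta_i * theta_{i+k},
and rho(k) = gamma(k) / gamma(0). Sigma^2 cancels.
  numerator   = (1)*(0.149) = 0.149.
  denominator = (1)^2 + (-0.462)^2 + (0.382)^2 + (0.149)^2 = 1.381569.
  rho(3) = 0.149 / 1.381569 = 0.1078.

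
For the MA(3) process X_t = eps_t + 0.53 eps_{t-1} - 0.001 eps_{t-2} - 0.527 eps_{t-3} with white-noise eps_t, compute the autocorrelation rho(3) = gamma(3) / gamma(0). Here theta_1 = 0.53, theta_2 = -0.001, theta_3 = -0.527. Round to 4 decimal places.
\rho(3) = -0.3381

For an MA(q) process with theta_0 = 1, the autocovariance is
  gamma(k) = sigma^2 * sum_{i=0..q-k} theta_i * theta_{i+k},
and rho(k) = gamma(k) / gamma(0). Sigma^2 cancels.
  numerator   = (1)*(-0.527) = -0.527.
  denominator = (1)^2 + (0.53)^2 + (-0.001)^2 + (-0.527)^2 = 1.55863.
  rho(3) = -0.527 / 1.55863 = -0.3381.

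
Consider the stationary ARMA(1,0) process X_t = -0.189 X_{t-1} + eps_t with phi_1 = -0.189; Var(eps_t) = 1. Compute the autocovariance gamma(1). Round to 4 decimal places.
\gamma(1) = -0.1960

Multiply the model equation by X_{t-k} and take expectations. With theta_0 = psi_0 = 1 and psi_j the MA(infinity) weights, this gives
  gamma(k) - sum_i phi_i gamma(k-i) = c_k,
  c_k = sigma^2 * sum_{j=k..q} theta_j psi_{j-k}   (c_k = 0 for k > q),
using gamma(-m) = gamma(m).
Pure AR (q = 0): c_0 = sigma^2 = 1, c_k = 0 for k >= 1.
Equations for k = 0 and k = 1 (AR order 1):
  gamma(0) = phi_1 gamma(1) + c_0
  gamma(1) = phi_1 gamma(0) + c_1
Substituting the second into the first: gamma(0) (1 - phi_1^2) = c_0 + phi_1 c_1, so
  gamma(0) = c_0 / (1 - phi_1^2) = 1 / (1 - (-0.189)^2) = 1 / 0.964279 = 1.037044.
  gamma(1) = phi_1 gamma(0) = (-0.189)(1.037044) = -0.196001.
Therefore gamma(1) = -0.1960 (to 4 decimal places).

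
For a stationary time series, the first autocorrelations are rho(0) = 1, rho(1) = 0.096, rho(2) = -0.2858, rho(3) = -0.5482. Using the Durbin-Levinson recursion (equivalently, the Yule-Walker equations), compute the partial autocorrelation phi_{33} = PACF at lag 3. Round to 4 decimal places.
\phi_{33} = -0.5360

The PACF at lag k is phi_{kk}, the last component of the solution
to the Yule-Walker system G_k phi = r_k where
  (G_k)_{ij} = rho(|i - j|), (r_k)_i = rho(i), i,j = 1..k.
Equivalently, Durbin-Levinson gives phi_{kk} iteratively:
  phi_{11} = rho(1)
  phi_{kk} = [rho(k) - sum_{j=1..k-1} phi_{k-1,j} rho(k-j)]
            / [1 - sum_{j=1..k-1} phi_{k-1,j} rho(j)],
  phi_{k,j} = phi_{k-1,j} - phi_{kk} phi_{k-1,k-j},  j = 1..k-1.
Step k = 1:
  phi_11 = rho(1) = 0.096.
Step k = 2:
  phi_22 = [rho(2) - phi_11 rho(1)] / [1 - phi_11 rho(1)] = [-0.2858 - (0.096)(0.096)] / [1 - (0.096)(0.096)]
         = -0.295016 / 0.990784 = -0.29776.
  Update: phi_21 = phi_11 - phi_22 phi_11 = 0.096 - (-0.29776)(0.096) = 0.124585.
Step k = 3:
  phi_33 = [rho(3) - phi_21 rho(2) - phi_22 rho(1)] / [1 - phi_21 rho(1) - phi_22 rho(2)]
    numerator   = -0.5482 - (0.124585)(-0.2858) - (-0.29776)(0.096) = -0.48400864
    denominator = 1 - (0.124585)(0.096) - (-0.29776)(-0.2858) = 0.90293999
  phi_33 = -0.48400864 / 0.90293999 = -0.536.
Therefore phi_{33} = -0.5360.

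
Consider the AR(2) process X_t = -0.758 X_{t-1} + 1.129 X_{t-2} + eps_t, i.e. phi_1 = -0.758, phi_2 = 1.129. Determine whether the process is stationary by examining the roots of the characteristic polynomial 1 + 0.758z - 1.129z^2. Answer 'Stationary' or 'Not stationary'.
\text{Not stationary}

The AR(p) characteristic polynomial is P(z) = 1 + 0.758z - 1.129z^2.
Stationarity requires all roots to lie outside the unit circle, i.e. |z| > 1 for every root.
Set 1 + (0.758) z + (-1.129) z^2 = 0, i.e. a z^2 + b z + c = 0 with a = -1.129, b = 0.758, c = 1.
Discriminant D = b^2 - 4ac = (0.758)^2 - 4*(-1.129)*1 = 0.574564 - (-4.516) = 5.090564.
D >= 0, so the roots are real: z = (-b +/- sqrt(D)) / (2a) = (-0.758 +/- 2.256228) / (-2.258).
  z_1 = (-0.758 + 2.256228) / (-2.258) = -0.6635,   |z_1| = 0.6635.
  z_2 = (-0.758 - 2.256228) / (-2.258) = 1.3349,   |z_2| = 1.3349.
Moduli of all roots: 0.6635, 1.3349.
All moduli strictly greater than 1? No.
Verdict: Not stationary.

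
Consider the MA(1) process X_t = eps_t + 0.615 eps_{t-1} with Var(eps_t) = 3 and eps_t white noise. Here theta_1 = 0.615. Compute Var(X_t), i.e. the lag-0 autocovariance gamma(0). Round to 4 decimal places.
\gamma(0) = 4.1347

For an MA(q) process X_t = eps_t + sum_i theta_i eps_{t-i} with
Var(eps_t) = sigma^2, the variance is
  gamma(0) = sigma^2 * (1 + sum_i theta_i^2).
  sum_i theta_i^2 = (0.615)^2 = 0.378225.
  gamma(0) = 3 * (1 + 0.378225) = 3 * 1.378225 = 4.134675, which rounds to 4.1347.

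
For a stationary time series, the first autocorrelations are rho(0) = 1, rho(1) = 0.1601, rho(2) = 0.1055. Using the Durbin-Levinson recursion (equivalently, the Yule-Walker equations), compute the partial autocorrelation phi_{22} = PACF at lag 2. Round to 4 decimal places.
\phi_{22} = 0.0820

The PACF at lag k is phi_{kk}, the last component of the solution
to the Yule-Walker system G_k phi = r_k where
  (G_k)_{ij} = rho(|i - j|), (r_k)_i = rho(i), i,j = 1..k.
Equivalently, Durbin-Levinson gives phi_{kk} iteratively:
  phi_{11} = rho(1)
  phi_{kk} = [rho(k) - sum_{j=1..k-1} phi_{k-1,j} rho(k-j)]
            / [1 - sum_{j=1..k-1} phi_{k-1,j} rho(j)],
  phi_{k,j} = phi_{k-1,j} - phi_{kk} phi_{k-1,k-j},  j = 1..k-1.
Step k = 1:
  phi_11 = rho(1) = 0.1601.
Step k = 2:
  phi_22 = [rho(2) - phi_11 rho(1)] / [1 - phi_11 rho(1)] = [0.1055 - (0.1601)(0.1601)] / [1 - (0.1601)(0.1601)]
         = 0.07986799 / 0.97436799 = 0.082.
Therefore phi_{22} = 0.0820.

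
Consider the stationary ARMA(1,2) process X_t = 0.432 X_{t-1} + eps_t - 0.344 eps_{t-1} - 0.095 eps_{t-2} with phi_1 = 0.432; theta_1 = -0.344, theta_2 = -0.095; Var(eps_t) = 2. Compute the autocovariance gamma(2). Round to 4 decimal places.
\gamma(2) = -0.1168

Multiply the model equation by X_{t-k} and take expectations. With theta_0 = psi_0 = 1 and psi_j the MA(infinity) weights, this gives
  gamma(k) - sum_i phi_i gamma(k-i) = c_k,
  c_k = sigma^2 * sum_{j=k..q} theta_j psi_{j-k}   (c_k = 0 for k > q),
using gamma(-m) = gamma(m).
psi-weights needed (psi_j = theta_j + sum_i phi_i psi_{j-i}):
  psi_1 = theta_1 + phi_1 = -0.344 + (0.432) = 0.088
  psi_2 = theta_2 + phi_1 psi_1 = -0.095 + (0.432)(0.088) = -0.056984
Right-hand sides:
  c_0 = sigma^2 (1 + theta_1 psi_1 + theta_2 psi_2) = 2 * (1 + (-0.344)(0.088) + (-0.095)(-0.056984)) = 2 * 0.975141 = 1.950283
  c_1 = sigma^2 (theta_1 + theta_2 psi_1) = 2 * (-0.344 + (-0.095)(0.088)) = -0.70472
  c_2 = sigma^2 theta_2 = 2 * (-0.095) = -0.19
Equations for k = 0 and k = 1 (AR order 1):
  gamma(0) = phi_1 gamma(1) + c_0
  gamma(1) = phi_1 gamma(0) + c_1
Substituting the second into the first: gamma(0) (1 - phi_1^2) = c_0 + phi_1 c_1, so
  gamma(0) = (c_0 + phi_1 c_1) / (1 - phi_1^2) = (1.950283 + (0.432)(-0.70472)) / (1 - (0.432)^2) = 1.645844 / 0.813376 = 2.023472.
  gamma(1) = phi_1 gamma(0) + c_1 = (0.432)(2.023472) + (-0.70472) = 0.16942.
For k = 2: gamma(2) = phi_1 gamma(1) + c_2
  = (0.432)(0.16942) + (-0.19) = -0.116811.
Therefore gamma(2) = -0.1168 (to 4 decimal places).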